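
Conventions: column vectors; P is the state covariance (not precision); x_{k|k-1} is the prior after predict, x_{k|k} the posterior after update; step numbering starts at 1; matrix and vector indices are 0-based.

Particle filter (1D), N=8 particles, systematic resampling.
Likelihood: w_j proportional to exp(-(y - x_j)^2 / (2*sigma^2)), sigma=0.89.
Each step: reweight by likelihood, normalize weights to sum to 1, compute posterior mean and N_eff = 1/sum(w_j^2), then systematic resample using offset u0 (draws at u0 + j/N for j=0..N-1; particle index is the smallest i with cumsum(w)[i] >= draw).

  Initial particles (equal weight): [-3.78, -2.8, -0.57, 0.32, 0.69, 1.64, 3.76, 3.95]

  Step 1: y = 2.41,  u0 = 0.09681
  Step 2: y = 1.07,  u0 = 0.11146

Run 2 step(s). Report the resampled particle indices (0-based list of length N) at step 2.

resampled_idx = [0, 1, 1, 2, 3, 3, 4, 4]

step 1: w=[0.0000, 0.0000, 0.0025, 0.0438, 0.1066, 0.4744, 0.2183, 0.1544]  mean=2.2948  Neff=3.2274  idx=[4, 5, 5, 5, 5, 6, 7, 7]
step 2: w=[0.2178, 0.1943, 0.1943, 0.1943, 0.1943, 0.0025, 0.0013, 0.0013]  mean=1.4442  Neff=5.0391  idx=[0, 1, 1, 2, 3, 3, 4, 4]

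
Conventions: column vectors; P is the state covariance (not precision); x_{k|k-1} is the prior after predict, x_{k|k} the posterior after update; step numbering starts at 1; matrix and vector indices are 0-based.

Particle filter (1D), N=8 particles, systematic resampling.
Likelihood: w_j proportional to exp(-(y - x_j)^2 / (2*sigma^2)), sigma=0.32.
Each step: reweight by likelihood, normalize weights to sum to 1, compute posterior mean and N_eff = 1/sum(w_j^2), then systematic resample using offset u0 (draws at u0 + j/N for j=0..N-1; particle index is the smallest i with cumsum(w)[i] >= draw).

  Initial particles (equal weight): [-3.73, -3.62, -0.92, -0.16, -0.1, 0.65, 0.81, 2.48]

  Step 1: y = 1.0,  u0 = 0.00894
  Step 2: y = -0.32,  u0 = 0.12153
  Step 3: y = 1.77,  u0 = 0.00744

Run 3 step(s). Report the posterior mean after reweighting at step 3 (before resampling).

step 1: w=[0.0000, 0.0000, 0.0000, 0.0010, 0.0020, 0.3949, 0.6021, 0.0000]  mean=0.7441  Neff=1.9286  idx=[5, 5, 5, 5, 6, 6, 6, 6]
step 2: w=[0.2094, 0.2094, 0.2094, 0.2094, 0.0406, 0.0406, 0.0406, 0.0406]  mean=0.6760  Neff=5.4947  idx=[0, 1, 1, 2, 2, 3, 4, 7]
step 3: w=[0.0619, 0.0619, 0.0619, 0.0619, 0.0619, 0.0619, 0.3143, 0.3143]  mean=0.7506  Neff=4.5335  idx=[0, 2, 4, 6, 6, 6, 7, 7]

post_mean = 0.7506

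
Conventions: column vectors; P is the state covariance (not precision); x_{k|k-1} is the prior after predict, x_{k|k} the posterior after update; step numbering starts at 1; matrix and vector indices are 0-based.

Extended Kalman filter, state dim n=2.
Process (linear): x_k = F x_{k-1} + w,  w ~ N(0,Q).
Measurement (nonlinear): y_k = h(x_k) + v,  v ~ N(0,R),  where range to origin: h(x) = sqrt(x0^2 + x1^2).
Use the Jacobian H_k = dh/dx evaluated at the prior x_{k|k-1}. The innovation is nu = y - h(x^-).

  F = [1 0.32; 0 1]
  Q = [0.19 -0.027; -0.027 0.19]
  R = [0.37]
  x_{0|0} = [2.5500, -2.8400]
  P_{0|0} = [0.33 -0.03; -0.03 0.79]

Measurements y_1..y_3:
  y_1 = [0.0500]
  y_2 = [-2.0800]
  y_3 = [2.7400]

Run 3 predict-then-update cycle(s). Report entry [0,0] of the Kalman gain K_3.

step 1: x^-=[1.6412, -2.8400]  P^-=[0.5817 0.1958; 0.1958 0.9800]  H_jac=[0.5003 -0.8658]  S=[1.0806]  K=[0.1125; -0.6945]  nu=[-3.2301]  x^+=[1.2780, -0.5966]  P^+=[0.5680 0.2802; 0.2802 0.4587]
step 2: x^-=[1.0871, -0.5966]  P^-=[0.9843 0.4000; 0.4000 0.6487]  H_jac=[0.8767 -0.4811]  S=[0.9392]  K=[0.7139; 0.0410]  nu=[-3.3200]  x^+=[-1.2829, -0.7328]  P^+=[0.5057 0.3725; 0.3725 0.6471]
step 3: x^-=[-1.5175, -0.7328]  P^-=[1.0004 0.5526; 0.5526 0.8371]  H_jac=[-0.9005 -0.4349]  S=[1.7723]  K=[-0.6439; -0.4862]  nu=[1.0549]  x^+=[-2.1966, -1.2457]  P^+=[0.2656 -0.0022; -0.0022 0.4182]

K[0,0] = -0.6439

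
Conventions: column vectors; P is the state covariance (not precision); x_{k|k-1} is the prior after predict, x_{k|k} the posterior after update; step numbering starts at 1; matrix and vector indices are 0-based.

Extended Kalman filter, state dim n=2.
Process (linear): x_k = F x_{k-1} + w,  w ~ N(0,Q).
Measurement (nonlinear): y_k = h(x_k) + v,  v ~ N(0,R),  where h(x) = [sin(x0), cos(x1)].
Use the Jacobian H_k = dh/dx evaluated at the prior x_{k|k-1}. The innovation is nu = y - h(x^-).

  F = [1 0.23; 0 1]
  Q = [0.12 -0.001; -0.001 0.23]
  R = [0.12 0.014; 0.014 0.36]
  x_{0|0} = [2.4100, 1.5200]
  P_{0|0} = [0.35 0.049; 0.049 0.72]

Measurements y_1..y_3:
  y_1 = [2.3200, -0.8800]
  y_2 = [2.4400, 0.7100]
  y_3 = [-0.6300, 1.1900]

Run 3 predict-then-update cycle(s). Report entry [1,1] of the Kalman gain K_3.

step 1: x^-=[2.7596, 1.5200]  P^-=[0.5306 0.2136; 0.2136 0.9500]  H_jac=[-0.9279 0.0000; 0.0000 -0.9987]  S=[0.5769 0.2119; 0.2119 1.3076]  K=[-0.8438 -0.0264; -0.0819 -0.7123]  nu=[1.9472, -0.9308]  x^+=[1.1410, 2.0236]  P^+=[0.1095 0.0213; 0.0213 0.2579]
step 2: x^-=[1.6065, 2.0236]  P^-=[0.2530 0.0797; 0.0797 0.4879]  H_jac=[-0.0357 0.0000; 0.0000 -0.8992]  S=[0.1203 0.0166; 0.0166 0.7545]  K=[-0.0621 -0.0936; 0.0566 -0.5827]  nu=[1.4406, 1.1475]  x^+=[1.4096, 1.4364]  P^+=[0.2457 0.0384; 0.0384 0.2324]
step 3: x^-=[1.7400, 1.4364]  P^-=[0.3957 0.0909; 0.0909 0.4624]  H_jac=[-0.1684 0.0000; 0.0000 -0.9910]  S=[0.1312 0.0292; 0.0292 0.8141]  K=[-0.4871 -0.0932; 0.0085 -0.5632]  nu=[-1.6157, 1.0560]  x^+=[2.4286, 0.8279]  P^+=[0.3548 0.0407; 0.0407 0.2045]

K[1,1] = -0.5632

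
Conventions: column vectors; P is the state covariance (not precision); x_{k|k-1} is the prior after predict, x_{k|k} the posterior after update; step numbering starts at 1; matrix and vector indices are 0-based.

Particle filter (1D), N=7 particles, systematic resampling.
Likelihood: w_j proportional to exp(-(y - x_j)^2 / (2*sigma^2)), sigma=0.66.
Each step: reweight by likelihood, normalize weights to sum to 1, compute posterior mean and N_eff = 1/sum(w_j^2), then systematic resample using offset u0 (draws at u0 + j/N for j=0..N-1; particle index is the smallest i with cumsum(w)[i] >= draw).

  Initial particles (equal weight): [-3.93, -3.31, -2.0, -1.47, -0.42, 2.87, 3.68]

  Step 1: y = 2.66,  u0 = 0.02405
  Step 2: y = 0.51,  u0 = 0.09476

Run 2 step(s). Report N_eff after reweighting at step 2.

step 1: w=[0.0000, 0.0000, 0.0000, 0.0000, 0.0000, 0.7583, 0.2417]  mean=3.0657  Neff=1.5786  idx=[5, 5, 5, 5, 5, 5, 6]
step 2: w=[0.1665, 0.1665, 0.1665, 0.1665, 0.1665, 0.1665, 0.0010]  mean=2.8708  Neff=6.0117  idx=[0, 1, 2, 3, 4, 4, 5]

N_eff = 6.0117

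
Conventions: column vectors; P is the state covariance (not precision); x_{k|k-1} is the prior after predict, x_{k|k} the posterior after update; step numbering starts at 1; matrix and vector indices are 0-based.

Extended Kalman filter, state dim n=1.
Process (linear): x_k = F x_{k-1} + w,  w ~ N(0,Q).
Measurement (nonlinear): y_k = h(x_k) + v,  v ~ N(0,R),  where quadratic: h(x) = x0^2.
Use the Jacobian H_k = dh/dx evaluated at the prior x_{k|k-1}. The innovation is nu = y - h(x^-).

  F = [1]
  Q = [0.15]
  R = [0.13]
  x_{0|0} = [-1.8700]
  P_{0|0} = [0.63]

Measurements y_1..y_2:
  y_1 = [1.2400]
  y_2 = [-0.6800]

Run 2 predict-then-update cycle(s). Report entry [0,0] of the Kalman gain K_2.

step 1: x^-=[-1.8700]  P^-=[0.7800]  H_jac=[-3.7400]  S=[11.0403]  K=[-0.2642]  nu=[-2.2569]  x^+=[-1.2737]  P^+=[0.0092]
step 2: x^-=[-1.2737]  P^-=[0.1592]  H_jac=[-2.5473]  S=[1.1629]  K=[-0.3487]  nu=[-2.3022]  x^+=[-0.4709]  P^+=[0.0178]

K[0,0] = -0.3487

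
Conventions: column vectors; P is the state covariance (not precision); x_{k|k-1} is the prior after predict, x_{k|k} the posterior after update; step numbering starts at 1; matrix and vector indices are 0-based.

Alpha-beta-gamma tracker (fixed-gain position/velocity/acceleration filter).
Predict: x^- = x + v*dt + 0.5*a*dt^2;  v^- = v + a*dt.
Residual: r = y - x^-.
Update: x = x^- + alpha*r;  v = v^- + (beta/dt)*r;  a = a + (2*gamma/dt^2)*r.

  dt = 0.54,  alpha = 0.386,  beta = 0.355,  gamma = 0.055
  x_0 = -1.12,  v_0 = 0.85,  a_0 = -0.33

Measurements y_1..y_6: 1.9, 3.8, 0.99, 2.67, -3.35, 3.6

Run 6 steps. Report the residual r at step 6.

resid = 5.1996

step 1: x_pred=-0.7091  r=2.6091  x^+=0.2980  v^+=2.3871  a^+=0.6542
step 2: x_pred=1.6824  r=2.1176  x^+=2.4998  v^+=4.1325  a^+=1.4531
step 3: x_pred=4.9432  r=-3.9532  x^+=3.4173  v^+=2.3183  a^+=-0.0382
step 4: x_pred=4.6635  r=-1.9935  x^+=3.8940  v^+=0.9871  a^+=-0.7902
step 5: x_pred=4.3118  r=-7.6618  x^+=1.3544  v^+=-4.4766  a^+=-3.6805
step 6: x_pred=-1.5996  r=5.1996  x^+=0.4074  v^+=-3.0458  a^+=-1.7190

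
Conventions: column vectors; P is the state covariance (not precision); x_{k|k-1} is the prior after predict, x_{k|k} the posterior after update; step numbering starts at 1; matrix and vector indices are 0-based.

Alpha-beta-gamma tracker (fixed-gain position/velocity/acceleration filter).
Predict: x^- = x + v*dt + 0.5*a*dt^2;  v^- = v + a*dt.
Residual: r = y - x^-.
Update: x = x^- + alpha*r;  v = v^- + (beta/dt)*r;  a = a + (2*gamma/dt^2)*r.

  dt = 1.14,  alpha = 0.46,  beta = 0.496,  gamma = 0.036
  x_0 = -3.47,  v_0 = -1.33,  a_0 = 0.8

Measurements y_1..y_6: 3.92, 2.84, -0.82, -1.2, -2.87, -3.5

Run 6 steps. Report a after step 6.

step 1: x_pred=-4.4664  r=8.3864  x^+=-0.6086  v^+=3.2308  a^+=1.2646
step 2: x_pred=3.8962  r=-1.0562  x^+=3.4104  v^+=4.2129  a^+=1.2061
step 3: x_pred=8.9968  r=-9.8168  x^+=4.4811  v^+=1.3167  a^+=0.6622
step 4: x_pred=6.4124  r=-7.6124  x^+=2.9107  v^+=-1.2404  a^+=0.2405
step 5: x_pred=1.6529  r=-4.5229  x^+=-0.4276  v^+=-2.9341  a^+=-0.0101
step 6: x_pred=-3.7791  r=0.2791  x^+=-3.6507  v^+=-2.8242  a^+=0.0054

a_post = 0.0054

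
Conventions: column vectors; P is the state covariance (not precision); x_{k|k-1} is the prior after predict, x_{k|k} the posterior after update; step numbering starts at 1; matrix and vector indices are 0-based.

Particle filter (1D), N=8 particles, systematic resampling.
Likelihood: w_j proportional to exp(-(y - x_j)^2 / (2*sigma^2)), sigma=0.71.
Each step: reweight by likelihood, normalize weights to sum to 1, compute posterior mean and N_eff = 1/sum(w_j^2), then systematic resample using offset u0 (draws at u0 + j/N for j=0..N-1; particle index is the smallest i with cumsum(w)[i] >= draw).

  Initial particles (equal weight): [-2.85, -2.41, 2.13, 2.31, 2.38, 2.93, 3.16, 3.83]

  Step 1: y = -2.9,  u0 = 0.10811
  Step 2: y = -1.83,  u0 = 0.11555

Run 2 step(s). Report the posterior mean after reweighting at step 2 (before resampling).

step 1: w=[0.5586, 0.4414, 0.0000, 0.0000, 0.0000, 0.0000, 0.0000, 0.0000]  mean=-2.6558  Neff=1.9729  idx=[0, 0, 0, 0, 1, 1, 1, 1]
step 2: w=[0.0830, 0.0830, 0.0830, 0.0830, 0.1670, 0.1670, 0.1670, 0.1670]  mean=-2.5562  Neff=7.1901  idx=[1, 2, 4, 4, 5, 6, 7, 7]

post_mean = -2.5562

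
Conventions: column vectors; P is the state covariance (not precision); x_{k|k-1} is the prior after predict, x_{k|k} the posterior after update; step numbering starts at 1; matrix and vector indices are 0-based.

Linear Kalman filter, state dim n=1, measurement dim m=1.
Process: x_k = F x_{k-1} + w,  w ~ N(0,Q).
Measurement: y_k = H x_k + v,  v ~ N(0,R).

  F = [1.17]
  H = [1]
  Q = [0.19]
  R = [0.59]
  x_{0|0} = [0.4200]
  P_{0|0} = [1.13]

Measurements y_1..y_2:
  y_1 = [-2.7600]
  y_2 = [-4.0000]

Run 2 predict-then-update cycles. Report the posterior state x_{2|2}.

x_post = [-3.2596]

step 1: x^-=[0.4914]  P^-=[1.7369]  S=[2.3269]  K=[0.7464]  nu=[-3.2514]  x^+=[-1.9356]  P^+=[0.4404]
step 2: x^-=[-2.2646]  P^-=[0.7929]  S=[1.3829]  K=[0.5733]  nu=[-1.7354]  x^+=[-3.2596]  P^+=[0.3383]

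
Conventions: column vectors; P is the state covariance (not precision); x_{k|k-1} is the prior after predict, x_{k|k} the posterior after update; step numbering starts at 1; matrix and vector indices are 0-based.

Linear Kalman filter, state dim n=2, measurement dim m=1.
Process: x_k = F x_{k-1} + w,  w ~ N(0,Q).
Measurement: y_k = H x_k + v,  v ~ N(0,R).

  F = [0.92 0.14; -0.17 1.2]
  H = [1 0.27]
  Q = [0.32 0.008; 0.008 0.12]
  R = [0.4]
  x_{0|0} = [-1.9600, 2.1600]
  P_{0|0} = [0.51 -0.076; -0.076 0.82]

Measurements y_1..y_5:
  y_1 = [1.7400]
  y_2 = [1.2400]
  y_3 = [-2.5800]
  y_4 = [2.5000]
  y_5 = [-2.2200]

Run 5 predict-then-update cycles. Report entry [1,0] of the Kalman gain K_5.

step 1: x^-=[-1.5008, 2.9252]  P^-=[0.7482 -0.0161; -0.0161 1.3465]  S=[1.2376]  K=[0.6010; 0.2808]  nu=[2.4510]  x^+=[-0.0278, 3.6133]  P^+=[0.3011 -0.2249; -0.2249 1.2490]
step 2: x^-=[0.4803, 4.3407]  P^-=[0.5414 -0.0722; -0.0722 2.0190]  S=[1.0496]  K=[0.4973; 0.4506]  nu=[-0.4123]  x^+=[0.2753, 4.1549]  P^+=[0.2819 -0.3074; -0.3074 1.8060]
step 3: x^-=[0.8350, 4.9391]  P^-=[0.5148 -0.0647; -0.0647 2.8541]  S=[1.0879]  K=[0.4571; 0.6488]  nu=[-4.7485]  x^+=[-1.3358, 1.8581]  P^+=[0.2875 -0.3874; -0.3874 2.3961]
step 4: x^-=[-0.9688, 2.4568]  P^-=[0.5105 -0.0529; -0.0529 3.7368]  S=[1.1543]  K=[0.4299; 0.8282]  nu=[2.8055]  x^+=[0.2372, 4.7803]  P^+=[0.2972 -0.4639; -0.4639 2.9450]
step 5: x^-=[0.8874, 5.6961]  P^-=[0.5098 -0.0448; -0.0448 4.5586]  S=[1.2179]  K=[0.4086; 0.9738]  nu=[-4.6454]  x^+=[-1.0108, 1.1722]  P^+=[0.3064 -0.5294; -0.5294 3.4036]

K[1,0] = 0.9738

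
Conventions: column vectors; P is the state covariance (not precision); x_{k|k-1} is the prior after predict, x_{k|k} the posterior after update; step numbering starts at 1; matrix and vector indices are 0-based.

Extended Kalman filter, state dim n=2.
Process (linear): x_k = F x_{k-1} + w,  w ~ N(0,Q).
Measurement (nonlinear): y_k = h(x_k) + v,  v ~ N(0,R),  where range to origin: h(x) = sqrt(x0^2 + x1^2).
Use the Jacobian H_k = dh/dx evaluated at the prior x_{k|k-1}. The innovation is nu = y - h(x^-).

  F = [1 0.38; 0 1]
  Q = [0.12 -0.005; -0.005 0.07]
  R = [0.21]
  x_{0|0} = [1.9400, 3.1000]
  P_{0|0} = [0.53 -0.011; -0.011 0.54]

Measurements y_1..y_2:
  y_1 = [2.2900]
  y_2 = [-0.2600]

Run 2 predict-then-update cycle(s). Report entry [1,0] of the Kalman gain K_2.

K[1,0] = 0.3623

step 1: x^-=[3.1180, 3.1000]  P^-=[0.7196 0.1892; 0.1892 0.6100]  H_jac=[0.7092 0.7051]  S=[1.0643]  K=[0.6048; 0.5302]  nu=[-2.1068]  x^+=[1.8438, 1.9831]  P^+=[0.3303 -0.1521; -0.1521 0.3109]
step 2: x^-=[2.5973, 1.9831]  P^-=[0.3796 -0.0389; -0.0389 0.3809]  H_jac=[0.7948 0.6068]  S=[0.5525]  K=[0.5033; 0.3623]  nu=[-3.5278]  x^+=[0.8217, 0.7049]  P^+=[0.2396 -0.1397; -0.1397 0.3083]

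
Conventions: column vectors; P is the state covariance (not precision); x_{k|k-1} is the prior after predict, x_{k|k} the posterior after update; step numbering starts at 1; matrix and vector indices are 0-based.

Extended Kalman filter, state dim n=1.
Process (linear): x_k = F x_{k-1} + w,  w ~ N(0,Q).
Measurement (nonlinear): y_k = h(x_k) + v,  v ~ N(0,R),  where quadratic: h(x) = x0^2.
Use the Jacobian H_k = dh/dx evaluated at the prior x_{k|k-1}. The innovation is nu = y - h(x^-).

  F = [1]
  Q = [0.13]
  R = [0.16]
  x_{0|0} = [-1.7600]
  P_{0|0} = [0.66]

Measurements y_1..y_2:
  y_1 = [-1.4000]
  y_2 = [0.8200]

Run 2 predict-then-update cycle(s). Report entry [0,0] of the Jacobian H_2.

step 1: x^-=[-1.7600]  P^-=[0.7900]  H_jac=[-3.5200]  S=[9.9484]  K=[-0.2795]  nu=[-4.4976]  x^+=[-0.5028]  P^+=[0.0127]
step 2: x^-=[-0.5028]  P^-=[0.1427]  H_jac=[-1.0056]  S=[0.3043]  K=[-0.4716]  nu=[0.5672]  x^+=[-0.7703]  P^+=[0.0750]

H_jac[0,0] = -1.0056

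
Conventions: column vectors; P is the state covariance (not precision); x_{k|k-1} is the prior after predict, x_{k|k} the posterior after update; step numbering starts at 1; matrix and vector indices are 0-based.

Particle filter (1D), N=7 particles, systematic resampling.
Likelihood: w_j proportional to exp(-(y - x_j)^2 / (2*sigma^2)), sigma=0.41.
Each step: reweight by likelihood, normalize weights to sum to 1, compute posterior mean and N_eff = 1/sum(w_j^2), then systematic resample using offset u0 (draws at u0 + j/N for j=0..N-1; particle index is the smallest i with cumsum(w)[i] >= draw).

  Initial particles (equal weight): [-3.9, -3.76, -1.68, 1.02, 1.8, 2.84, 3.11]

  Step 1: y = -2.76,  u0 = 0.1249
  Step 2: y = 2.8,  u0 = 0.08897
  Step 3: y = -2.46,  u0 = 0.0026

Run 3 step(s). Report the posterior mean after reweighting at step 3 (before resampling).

step 1: w=[0.2031, 0.4951, 0.3018, 0.0000, 0.0000, 0.0000, 0.0000]  mean=-3.1607  Neff=2.6493  idx=[0, 1, 1, 1, 1, 2, 2]
step 2: w=[0.0000, 0.0000, 0.0000, 0.0000, 0.0000, 0.5000, 0.5000]  mean=-1.6800  Neff=2.0000  idx=[5, 5, 5, 6, 6, 6, 6]
step 3: w=[0.1429, 0.1429, 0.1429, 0.1429, 0.1429, 0.1429, 0.1429]  mean=-1.6800  Neff=7.0000  idx=[0, 1, 2, 3, 4, 5, 6]

post_mean = -1.6800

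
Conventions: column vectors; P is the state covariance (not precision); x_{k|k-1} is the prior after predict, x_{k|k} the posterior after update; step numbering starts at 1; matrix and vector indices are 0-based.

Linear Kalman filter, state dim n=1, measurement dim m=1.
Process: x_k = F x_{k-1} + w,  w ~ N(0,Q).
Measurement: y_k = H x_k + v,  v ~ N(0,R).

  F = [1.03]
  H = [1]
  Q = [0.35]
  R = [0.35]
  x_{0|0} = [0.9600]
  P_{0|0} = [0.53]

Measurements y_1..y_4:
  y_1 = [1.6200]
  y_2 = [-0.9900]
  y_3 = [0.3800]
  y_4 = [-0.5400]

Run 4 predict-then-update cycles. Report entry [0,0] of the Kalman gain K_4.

K[0,0] = 0.6247

step 1: x^-=[0.9888]  P^-=[0.9123]  S=[1.2623]  K=[0.7227]  nu=[0.6312]  x^+=[1.4450]  P^+=[0.2530]
step 2: x^-=[1.4883]  P^-=[0.6184]  S=[0.9684]  K=[0.6386]  nu=[-2.4783]  x^+=[-0.0942]  P^+=[0.2235]
step 3: x^-=[-0.0971]  P^-=[0.5871]  S=[0.9371]  K=[0.6265]  nu=[0.4771]  x^+=[0.2018]  P^+=[0.2193]
step 4: x^-=[0.2079]  P^-=[0.5826]  S=[0.9326]  K=[0.6247]  nu=[-0.7479]  x^+=[-0.2593]  P^+=[0.2187]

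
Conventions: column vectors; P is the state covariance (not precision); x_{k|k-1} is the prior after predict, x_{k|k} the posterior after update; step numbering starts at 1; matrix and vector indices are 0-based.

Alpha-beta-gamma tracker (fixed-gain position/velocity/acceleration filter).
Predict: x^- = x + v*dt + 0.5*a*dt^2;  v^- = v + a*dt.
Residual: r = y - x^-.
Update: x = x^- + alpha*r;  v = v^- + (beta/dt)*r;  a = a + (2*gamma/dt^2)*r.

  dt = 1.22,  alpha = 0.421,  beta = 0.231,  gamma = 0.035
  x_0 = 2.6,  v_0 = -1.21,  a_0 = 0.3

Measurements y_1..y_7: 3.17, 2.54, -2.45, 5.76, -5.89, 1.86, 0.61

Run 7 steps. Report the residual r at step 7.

step 1: x_pred=1.3471  r=1.8229  x^+=2.1145  v^+=-0.4988  a^+=0.3857
step 2: x_pred=1.7930  r=0.7470  x^+=2.1075  v^+=0.1132  a^+=0.4209
step 3: x_pred=2.5588  r=-5.0088  x^+=0.4501  v^+=-0.3217  a^+=0.1853
step 4: x_pred=0.1955  r=5.5645  x^+=2.5381  v^+=0.9579  a^+=0.4470
step 5: x_pred=4.0395  r=-9.9295  x^+=-0.1408  v^+=-0.3768  a^+=-0.0200
step 6: x_pred=-0.6154  r=2.4754  x^+=0.4267  v^+=0.0675  a^+=0.0964
step 7: x_pred=0.5809  r=0.0291  x^+=0.5931  v^+=0.1907  a^+=0.0978

resid = 0.0291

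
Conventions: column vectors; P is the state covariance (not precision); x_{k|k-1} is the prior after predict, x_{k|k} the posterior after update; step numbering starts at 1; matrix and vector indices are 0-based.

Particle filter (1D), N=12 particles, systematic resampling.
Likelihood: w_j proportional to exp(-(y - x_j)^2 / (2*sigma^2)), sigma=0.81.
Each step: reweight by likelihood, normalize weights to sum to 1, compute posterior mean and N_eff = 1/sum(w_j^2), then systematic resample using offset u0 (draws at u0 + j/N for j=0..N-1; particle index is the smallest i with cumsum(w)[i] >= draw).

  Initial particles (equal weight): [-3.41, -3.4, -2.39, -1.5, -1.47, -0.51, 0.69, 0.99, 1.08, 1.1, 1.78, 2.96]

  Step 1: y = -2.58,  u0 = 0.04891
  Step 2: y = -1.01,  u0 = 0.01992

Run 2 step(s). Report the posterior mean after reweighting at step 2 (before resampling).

step 1: w=[0.1969, 0.1994, 0.3238, 0.1368, 0.1302, 0.0127, 0.0001, 0.0000, 0.0000, 0.0000, 0.0000, 0.0000]  mean=-2.5264  Neff=4.5614  idx=[0, 0, 1, 1, 1, 2, 2, 2, 2, 3, 4, 4]
step 2: w=[0.0035, 0.0035, 0.0036, 0.0036, 0.0036, 0.0663, 0.0663, 0.0663, 0.0663, 0.2356, 0.2407, 0.2407]  mean=-1.7556  Neff=5.2906  idx=[5, 6, 7, 8, 9, 9, 10, 10, 10, 11, 11, 11]

post_mean = -1.7556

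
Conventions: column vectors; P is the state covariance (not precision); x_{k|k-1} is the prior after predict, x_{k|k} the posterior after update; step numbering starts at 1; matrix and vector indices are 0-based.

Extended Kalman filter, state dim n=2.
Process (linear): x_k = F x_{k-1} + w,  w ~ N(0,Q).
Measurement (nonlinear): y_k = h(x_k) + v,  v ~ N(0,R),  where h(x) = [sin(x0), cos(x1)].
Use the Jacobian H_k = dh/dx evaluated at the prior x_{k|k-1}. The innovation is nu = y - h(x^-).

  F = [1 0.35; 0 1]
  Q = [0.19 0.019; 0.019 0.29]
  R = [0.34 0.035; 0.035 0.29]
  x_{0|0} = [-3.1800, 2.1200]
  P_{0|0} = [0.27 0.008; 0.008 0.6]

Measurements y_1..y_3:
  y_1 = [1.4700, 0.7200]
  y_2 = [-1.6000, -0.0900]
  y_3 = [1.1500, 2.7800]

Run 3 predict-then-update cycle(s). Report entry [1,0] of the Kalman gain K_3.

K[1,0] = 0.0413

step 1: x^-=[-2.4380, 2.1200]  P^-=[0.5391 0.2370; 0.2370 0.8900]  H_jac=[-0.7625 0.0000; 0.0000 -0.8529]  S=[0.6535 0.1891; 0.1891 0.9375]  K=[-0.6018 -0.0942; -0.0448 -0.8007]  nu=[2.1170, 1.2420]  x^+=[-3.8290, 1.0307]  P^+=[0.2727 0.0567; 0.0567 0.2741]
step 2: x^-=[-3.4683, 1.0307]  P^-=[0.5359 0.1717; 0.1717 0.5641]  H_jac=[-0.9471 0.0000; 0.0000 -0.8577]  S=[0.8208 0.1744; 0.1744 0.7049]  K=[-0.6059 -0.0589; -0.0551 -0.6727]  nu=[-1.9209, -0.6042]  x^+=[-2.2687, 1.5430]  P^+=[0.2197 0.0446; 0.0446 0.2297]
step 3: x^-=[-1.7287, 1.5430]  P^-=[0.4691 0.1440; 0.1440 0.5197]  H_jac=[-0.1572 0.0000; 0.0000 -0.9996]  S=[0.3516 0.0576; 0.0576 0.8093]  K=[-0.1827 -0.1649; 0.0413 -0.6449]  nu=[2.1376, 2.7522]  x^+=[-2.5731, -0.1435]  P^+=[0.4319 0.0542; 0.0542 0.1856]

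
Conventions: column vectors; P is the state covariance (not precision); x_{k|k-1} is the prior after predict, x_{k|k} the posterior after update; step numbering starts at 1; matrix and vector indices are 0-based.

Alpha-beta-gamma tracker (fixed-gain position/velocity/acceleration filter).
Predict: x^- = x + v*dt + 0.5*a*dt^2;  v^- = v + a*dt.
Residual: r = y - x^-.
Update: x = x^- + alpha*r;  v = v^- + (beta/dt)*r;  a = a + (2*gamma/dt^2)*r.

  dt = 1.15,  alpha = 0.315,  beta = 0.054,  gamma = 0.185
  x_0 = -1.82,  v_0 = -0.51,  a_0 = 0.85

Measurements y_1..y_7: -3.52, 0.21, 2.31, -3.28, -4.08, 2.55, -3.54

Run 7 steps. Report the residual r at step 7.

step 1: x_pred=-1.8444  r=-1.6756  x^+=-2.3722  v^+=0.3888  a^+=0.3812
step 2: x_pred=-1.6730  r=1.8830  x^+=-1.0799  v^+=0.9156  a^+=0.9080
step 3: x_pred=0.5736  r=1.7364  x^+=1.1205  v^+=2.0414  a^+=1.3938
step 4: x_pred=4.3899  r=-7.6699  x^+=1.9739  v^+=3.2842  a^+=-0.7520
step 5: x_pred=5.2534  r=-9.3334  x^+=2.3134  v^+=1.9812  a^+=-3.3632
step 6: x_pred=2.3678  r=0.1822  x^+=2.4252  v^+=-1.8780  a^+=-3.3123
step 7: x_pred=-1.9247  r=-1.6153  x^+=-2.4335  v^+=-5.7629  a^+=-3.7642

resid = -1.6153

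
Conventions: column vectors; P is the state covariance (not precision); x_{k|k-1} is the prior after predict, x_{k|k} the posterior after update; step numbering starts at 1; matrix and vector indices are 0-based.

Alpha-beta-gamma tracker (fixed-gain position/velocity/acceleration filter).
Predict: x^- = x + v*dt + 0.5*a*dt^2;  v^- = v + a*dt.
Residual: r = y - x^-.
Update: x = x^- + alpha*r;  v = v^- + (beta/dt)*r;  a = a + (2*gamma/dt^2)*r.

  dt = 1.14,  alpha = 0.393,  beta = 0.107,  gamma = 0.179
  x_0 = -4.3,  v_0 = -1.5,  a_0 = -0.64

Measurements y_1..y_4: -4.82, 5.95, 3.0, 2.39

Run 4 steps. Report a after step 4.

a_post = 3.4537

step 1: x_pred=-6.4259  r=1.6059  x^+=-5.7948  v^+=-2.0789  a^+=-0.1976
step 2: x_pred=-8.2931  r=14.2431  x^+=-2.6956  v^+=-0.9673  a^+=3.7259
step 3: x_pred=-1.3772  r=4.3772  x^+=0.3430  v^+=3.6911  a^+=4.9317
step 4: x_pred=7.7555  r=-5.3655  x^+=5.6468  v^+=8.8096  a^+=3.4537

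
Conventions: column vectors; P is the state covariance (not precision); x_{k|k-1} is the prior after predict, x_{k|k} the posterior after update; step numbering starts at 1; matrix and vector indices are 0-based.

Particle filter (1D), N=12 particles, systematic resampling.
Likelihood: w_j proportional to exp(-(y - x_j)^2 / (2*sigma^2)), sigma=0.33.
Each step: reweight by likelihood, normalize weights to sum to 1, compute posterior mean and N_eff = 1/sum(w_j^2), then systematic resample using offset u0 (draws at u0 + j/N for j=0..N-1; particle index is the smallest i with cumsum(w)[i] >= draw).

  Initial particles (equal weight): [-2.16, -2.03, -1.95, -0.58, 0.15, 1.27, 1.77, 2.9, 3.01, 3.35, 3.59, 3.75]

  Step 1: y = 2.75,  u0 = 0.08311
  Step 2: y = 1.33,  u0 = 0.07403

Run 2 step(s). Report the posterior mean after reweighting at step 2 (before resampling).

step 1: w=[0.0000, 0.0000, 0.0000, 0.0000, 0.0000, 0.0000, 0.0064, 0.4777, 0.3883, 0.1014, 0.0208, 0.0054]  mean=2.9999  Neff=2.5658  idx=[7, 7, 7, 7, 7, 8, 8, 8, 8, 8, 9, 11]
step 2: w=[0.1675, 0.1675, 0.1675, 0.1675, 0.1675, 0.0325, 0.0325, 0.0325, 0.0325, 0.0325, 0.0001, 0.0000]  mean=2.9179  Neff=6.8684  idx=[0, 0, 1, 1, 2, 2, 3, 3, 4, 4, 7, 9]

post_mean = 2.9179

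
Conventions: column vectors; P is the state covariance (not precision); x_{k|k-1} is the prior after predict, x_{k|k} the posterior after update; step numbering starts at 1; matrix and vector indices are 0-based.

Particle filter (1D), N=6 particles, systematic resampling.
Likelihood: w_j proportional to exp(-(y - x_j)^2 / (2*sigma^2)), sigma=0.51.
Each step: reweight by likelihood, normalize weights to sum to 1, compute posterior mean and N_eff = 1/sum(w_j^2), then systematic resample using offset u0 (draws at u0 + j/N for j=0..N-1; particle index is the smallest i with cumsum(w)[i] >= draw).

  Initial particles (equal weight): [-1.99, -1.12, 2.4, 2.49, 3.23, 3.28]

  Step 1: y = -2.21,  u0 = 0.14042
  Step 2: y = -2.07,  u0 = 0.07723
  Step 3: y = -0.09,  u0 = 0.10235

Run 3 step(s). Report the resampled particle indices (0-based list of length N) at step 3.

resampled_idx = [0, 1, 2, 3, 4, 5]

step 1: w=[0.8994, 0.1006, 0.0000, 0.0000, 0.0000, 0.0000]  mean=-1.9025  Neff=1.2209  idx=[0, 0, 0, 0, 0, 1]
step 2: w=[0.1931, 0.1931, 0.1931, 0.1931, 0.1931, 0.0345]  mean=-1.9600  Neff=5.3296  idx=[0, 1, 2, 2, 3, 4]
step 3: w=[0.1667, 0.1667, 0.1667, 0.1667, 0.1667, 0.1667]  mean=-1.9900  Neff=6.0000  idx=[0, 1, 2, 3, 4, 5]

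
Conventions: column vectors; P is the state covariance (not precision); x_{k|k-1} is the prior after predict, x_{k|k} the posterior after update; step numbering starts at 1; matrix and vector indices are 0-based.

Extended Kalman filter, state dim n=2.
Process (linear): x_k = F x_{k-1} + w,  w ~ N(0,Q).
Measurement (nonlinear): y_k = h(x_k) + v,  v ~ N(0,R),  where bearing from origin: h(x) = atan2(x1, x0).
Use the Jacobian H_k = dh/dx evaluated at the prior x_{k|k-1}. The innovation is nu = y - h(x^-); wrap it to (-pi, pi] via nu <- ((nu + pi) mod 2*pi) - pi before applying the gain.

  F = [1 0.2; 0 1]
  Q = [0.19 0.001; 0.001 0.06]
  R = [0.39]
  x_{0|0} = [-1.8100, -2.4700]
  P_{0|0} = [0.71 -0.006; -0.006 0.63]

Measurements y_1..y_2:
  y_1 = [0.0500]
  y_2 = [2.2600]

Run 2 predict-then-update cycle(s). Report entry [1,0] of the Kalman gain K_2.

step 1: x^-=[-2.3040, -2.4700]  P^-=[0.9228 0.1210; 0.1210 0.6900]  H_jac=[0.2165 -0.2019]  S=[0.4508]  K=[0.3890; -0.2510]  nu=[2.3714]  x^+=[-1.3816, -3.0652]  P^+=[0.8546 0.1650; 0.1650 0.6616]
step 2: x^-=[-1.9947, -3.0652]  P^-=[1.1371 0.2983; 0.2983 0.7216]  H_jac=[0.2292 -0.1491]  S=[0.4454]  K=[0.4852; -0.0881]  nu=[-1.8755]  x^+=[-2.9047, -2.8999]  P^+=[1.0322 0.3174; 0.3174 0.7181]

K[1,0] = -0.0881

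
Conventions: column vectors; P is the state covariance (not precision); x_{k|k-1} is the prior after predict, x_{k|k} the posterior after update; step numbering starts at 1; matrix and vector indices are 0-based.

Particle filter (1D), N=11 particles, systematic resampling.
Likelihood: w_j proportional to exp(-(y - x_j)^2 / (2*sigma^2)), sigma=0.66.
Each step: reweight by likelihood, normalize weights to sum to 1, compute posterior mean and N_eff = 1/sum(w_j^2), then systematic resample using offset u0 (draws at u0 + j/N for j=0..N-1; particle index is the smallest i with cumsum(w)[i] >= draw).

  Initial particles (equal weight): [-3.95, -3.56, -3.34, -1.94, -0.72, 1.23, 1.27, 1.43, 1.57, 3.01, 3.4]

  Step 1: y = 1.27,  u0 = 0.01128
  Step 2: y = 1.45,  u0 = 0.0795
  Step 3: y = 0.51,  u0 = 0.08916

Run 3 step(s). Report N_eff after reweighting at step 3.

step 1: w=[0.0000, 0.0000, 0.0000, 0.0000, 0.0027, 0.2548, 0.2552, 0.2478, 0.2302, 0.0079, 0.0014]  mean=1.3798  Neff=4.0897  idx=[5, 5, 5, 6, 6, 6, 7, 7, 7, 8, 8]
step 2: w=[0.0885, 0.0885, 0.0885, 0.0901, 0.0901, 0.0901, 0.0935, 0.0935, 0.0935, 0.0920, 0.0920]  mean=1.3594  Neff=10.9949  idx=[0, 1, 2, 3, 4, 5, 6, 7, 8, 9, 10]
step 3: w=[0.1129, 0.1129, 0.1129, 0.1054, 0.1054, 0.1054, 0.0775, 0.0775, 0.0775, 0.0563, 0.0563]  mean=1.3274  Neff=10.4252  idx=[0, 1, 2, 3, 4, 4, 5, 6, 8, 9, 10]

N_eff = 10.4252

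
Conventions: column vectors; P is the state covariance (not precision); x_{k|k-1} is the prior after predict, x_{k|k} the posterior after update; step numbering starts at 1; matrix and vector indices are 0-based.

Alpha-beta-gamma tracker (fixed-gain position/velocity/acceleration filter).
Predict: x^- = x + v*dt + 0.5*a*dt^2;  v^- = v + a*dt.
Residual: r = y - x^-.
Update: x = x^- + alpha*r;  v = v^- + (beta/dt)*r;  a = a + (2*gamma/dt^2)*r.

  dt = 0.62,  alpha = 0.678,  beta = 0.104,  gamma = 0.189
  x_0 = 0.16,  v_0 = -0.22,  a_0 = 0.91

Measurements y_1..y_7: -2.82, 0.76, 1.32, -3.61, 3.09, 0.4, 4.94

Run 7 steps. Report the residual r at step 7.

step 1: x_pred=0.1985  r=-3.0185  x^+=-1.8480  v^+=-0.1621  a^+=-2.0582
step 2: x_pred=-2.3442  r=3.1042  x^+=-0.2395  v^+=-0.9175  a^+=0.9942
step 3: x_pred=-0.6173  r=1.9373  x^+=0.6962  v^+=0.0238  a^+=2.8993
step 4: x_pred=1.2682  r=-4.8782  x^+=-2.0392  v^+=1.0031  a^+=-1.8977
step 5: x_pred=-1.7820  r=4.8720  x^+=1.5212  v^+=0.6438  a^+=2.8932
step 6: x_pred=2.4764  r=-2.0764  x^+=1.0686  v^+=2.0893  a^+=0.8513
step 7: x_pred=2.5276  r=2.4124  x^+=4.1632  v^+=3.0218  a^+=3.2236

resid = 2.4124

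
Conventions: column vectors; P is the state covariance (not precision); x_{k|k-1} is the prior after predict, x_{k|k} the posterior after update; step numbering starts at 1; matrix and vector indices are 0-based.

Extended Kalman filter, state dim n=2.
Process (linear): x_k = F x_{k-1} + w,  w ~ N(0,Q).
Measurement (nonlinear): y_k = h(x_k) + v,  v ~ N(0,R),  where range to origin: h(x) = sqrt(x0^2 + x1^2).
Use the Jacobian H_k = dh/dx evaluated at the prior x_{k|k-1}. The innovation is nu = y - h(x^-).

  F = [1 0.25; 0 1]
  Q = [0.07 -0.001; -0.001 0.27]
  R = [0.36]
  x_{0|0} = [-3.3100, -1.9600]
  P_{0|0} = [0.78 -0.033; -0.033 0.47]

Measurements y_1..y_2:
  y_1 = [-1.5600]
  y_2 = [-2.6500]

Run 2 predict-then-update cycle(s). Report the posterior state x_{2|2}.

x_post = [0.9542, 1.2530]

step 1: x^-=[-3.8000, -1.9600]  P^-=[0.8629 0.0835; 0.0835 0.7400]  H_jac=[-0.8887 -0.4584]  S=[1.2651]  K=[-0.6364; -0.3268]  nu=[-5.8357]  x^+=[-0.0859, -0.0529]  P^+=[0.3504 -0.1796; -0.1796 0.6049]
step 2: x^-=[-0.0992, -0.0529]  P^-=[0.3684 -0.0294; -0.0294 0.8749]  H_jac=[-0.8823 -0.4707]  S=[0.8162]  K=[-0.3813; -0.4727]  nu=[-2.7624]  x^+=[0.9542, 1.2530]  P^+=[0.2498 -0.1765; -0.1765 0.6925]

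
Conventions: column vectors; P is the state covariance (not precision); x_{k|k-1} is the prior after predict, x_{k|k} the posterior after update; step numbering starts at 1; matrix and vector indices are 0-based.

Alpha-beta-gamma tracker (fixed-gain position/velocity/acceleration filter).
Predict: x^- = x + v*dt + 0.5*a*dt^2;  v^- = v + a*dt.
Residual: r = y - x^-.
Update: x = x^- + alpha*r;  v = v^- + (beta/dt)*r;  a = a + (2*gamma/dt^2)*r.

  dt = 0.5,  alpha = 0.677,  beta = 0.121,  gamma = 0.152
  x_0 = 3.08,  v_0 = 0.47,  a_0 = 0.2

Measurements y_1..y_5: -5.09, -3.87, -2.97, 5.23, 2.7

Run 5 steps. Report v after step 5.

v_post = 1.2934

step 1: x_pred=3.3400  r=-8.4300  x^+=-2.3671  v^+=-1.4701  a^+=-10.0509
step 2: x_pred=-4.3585  r=0.4885  x^+=-4.0278  v^+=-6.3773  a^+=-9.4569
step 3: x_pred=-8.3985  r=5.4285  x^+=-4.7234  v^+=-9.7920  a^+=-2.8558
step 4: x_pred=-9.9764  r=15.2064  x^+=0.3183  v^+=-7.5399  a^+=15.6352
step 5: x_pred=-1.4972  r=4.1972  x^+=1.3443  v^+=1.2934  a^+=20.7390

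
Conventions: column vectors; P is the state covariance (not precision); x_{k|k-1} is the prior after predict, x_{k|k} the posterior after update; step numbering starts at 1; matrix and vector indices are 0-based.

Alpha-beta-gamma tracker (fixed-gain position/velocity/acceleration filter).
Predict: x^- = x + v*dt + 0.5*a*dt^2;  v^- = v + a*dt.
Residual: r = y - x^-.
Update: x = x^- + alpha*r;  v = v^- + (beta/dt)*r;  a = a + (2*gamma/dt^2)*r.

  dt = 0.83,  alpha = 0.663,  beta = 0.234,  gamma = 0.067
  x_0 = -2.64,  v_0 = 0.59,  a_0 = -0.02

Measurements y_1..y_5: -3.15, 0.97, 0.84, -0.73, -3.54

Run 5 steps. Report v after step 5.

v_post = -0.3206

step 1: x_pred=-2.1572  r=-0.9928  x^+=-2.8154  v^+=0.2935  a^+=-0.2131
step 2: x_pred=-2.6452  r=3.6152  x^+=-0.2483  v^+=1.1358  a^+=0.4901
step 3: x_pred=0.8632  r=-0.0232  x^+=0.8478  v^+=1.5361  a^+=0.4856
step 4: x_pred=2.2900  r=-3.0200  x^+=0.2877  v^+=1.0877  a^+=-0.1019
step 5: x_pred=1.1554  r=-4.6954  x^+=-1.9576  v^+=-0.3206  a^+=-1.0152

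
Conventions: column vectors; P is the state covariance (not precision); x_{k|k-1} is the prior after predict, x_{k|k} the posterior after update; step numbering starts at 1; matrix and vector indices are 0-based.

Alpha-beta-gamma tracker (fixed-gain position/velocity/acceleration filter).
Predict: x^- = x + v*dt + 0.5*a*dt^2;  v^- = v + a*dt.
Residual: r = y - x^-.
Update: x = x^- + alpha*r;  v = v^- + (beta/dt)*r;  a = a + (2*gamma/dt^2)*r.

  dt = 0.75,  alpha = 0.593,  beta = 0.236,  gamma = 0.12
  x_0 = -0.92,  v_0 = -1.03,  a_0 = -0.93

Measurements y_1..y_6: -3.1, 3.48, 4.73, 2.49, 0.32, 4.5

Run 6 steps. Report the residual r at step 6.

resid = -1.4827

step 1: x_pred=-1.9541  r=-1.1459  x^+=-2.6336  v^+=-2.0881  a^+=-1.4189
step 2: x_pred=-4.5987  r=8.0787  x^+=0.1920  v^+=-0.6102  a^+=2.0280
step 3: x_pred=0.3047  r=4.4253  x^+=2.9289  v^+=2.3033  a^+=3.9161
step 4: x_pred=5.7578  r=-3.2678  x^+=3.8200  v^+=4.2121  a^+=2.5219
step 5: x_pred=7.6884  r=-7.3684  x^+=3.3189  v^+=3.7850  a^+=-0.6220
step 6: x_pred=5.9827  r=-1.4827  x^+=5.1035  v^+=2.8519  a^+=-1.2546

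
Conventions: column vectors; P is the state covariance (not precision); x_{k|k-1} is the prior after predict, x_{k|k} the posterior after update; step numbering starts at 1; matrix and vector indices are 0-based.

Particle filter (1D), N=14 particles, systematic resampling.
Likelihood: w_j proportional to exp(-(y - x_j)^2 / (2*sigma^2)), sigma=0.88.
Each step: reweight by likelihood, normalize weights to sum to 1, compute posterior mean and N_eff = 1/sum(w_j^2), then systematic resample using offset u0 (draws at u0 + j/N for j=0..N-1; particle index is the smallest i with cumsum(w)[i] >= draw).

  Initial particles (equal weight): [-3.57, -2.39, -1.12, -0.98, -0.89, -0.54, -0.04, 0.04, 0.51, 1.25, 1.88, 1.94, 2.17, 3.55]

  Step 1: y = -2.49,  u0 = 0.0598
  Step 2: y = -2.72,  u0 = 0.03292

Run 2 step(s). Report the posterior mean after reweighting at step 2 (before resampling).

step 1: w=[0.2040, 0.4303, 0.1289, 0.0994, 0.0829, 0.0372, 0.0090, 0.0069, 0.0013, 0.0001, 0.0000, 0.0000, 0.0000, 0.0000]  mean=-2.0917  Neff=3.8215  idx=[0, 0, 0, 1, 1, 1, 1, 1, 1, 2, 3, 3, 4, 6]
step 2: w=[0.0777, 0.0777, 0.0777, 0.1155, 0.1155, 0.1155, 0.1155, 0.1155, 0.1155, 0.0237, 0.0175, 0.0175, 0.0143, 0.0012]  mean=-2.5612  Neff=10.0544  idx=[0, 1, 2, 3, 3, 4, 4, 5, 6, 6, 7, 8, 8, 10]

post_mean = -2.5612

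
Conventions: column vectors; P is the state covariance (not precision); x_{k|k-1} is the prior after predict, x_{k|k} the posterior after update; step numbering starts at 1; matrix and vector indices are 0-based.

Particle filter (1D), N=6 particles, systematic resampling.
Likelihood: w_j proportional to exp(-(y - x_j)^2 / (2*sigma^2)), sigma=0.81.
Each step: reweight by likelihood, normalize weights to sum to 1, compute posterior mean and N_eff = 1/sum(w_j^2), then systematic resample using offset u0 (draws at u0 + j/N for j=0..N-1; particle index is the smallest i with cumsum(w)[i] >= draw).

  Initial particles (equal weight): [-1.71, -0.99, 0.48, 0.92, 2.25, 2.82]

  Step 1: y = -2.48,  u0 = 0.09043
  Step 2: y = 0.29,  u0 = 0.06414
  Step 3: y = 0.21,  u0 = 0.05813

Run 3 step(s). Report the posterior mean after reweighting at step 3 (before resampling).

post_mean = -1.1001

step 1: w=[0.7742, 0.2240, 0.0015, 0.0002, 0.0000, 0.0000]  mean=-1.5449  Neff=1.5393  idx=[0, 0, 0, 0, 0, 1]
step 2: w=[0.0905, 0.0905, 0.0905, 0.0905, 0.0905, 0.5474]  mean=-1.3159  Neff=2.9356  idx=[0, 2, 4, 5, 5, 5]
step 3: w=[0.0510, 0.0510, 0.0510, 0.2824, 0.2824, 0.2824]  mean=-1.1001  Neff=4.0489  idx=[1, 3, 3, 4, 5, 5]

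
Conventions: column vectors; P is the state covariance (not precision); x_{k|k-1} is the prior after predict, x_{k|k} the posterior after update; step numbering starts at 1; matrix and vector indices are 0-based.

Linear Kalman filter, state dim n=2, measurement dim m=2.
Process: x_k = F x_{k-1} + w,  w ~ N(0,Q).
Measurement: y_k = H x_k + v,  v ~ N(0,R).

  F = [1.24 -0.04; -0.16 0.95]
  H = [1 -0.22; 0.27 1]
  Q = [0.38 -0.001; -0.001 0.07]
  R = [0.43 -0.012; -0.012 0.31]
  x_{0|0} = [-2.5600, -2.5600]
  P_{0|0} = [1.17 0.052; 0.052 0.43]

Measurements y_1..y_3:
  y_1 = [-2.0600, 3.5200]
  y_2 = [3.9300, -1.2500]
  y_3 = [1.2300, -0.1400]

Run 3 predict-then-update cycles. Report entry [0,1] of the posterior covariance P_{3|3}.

P_post[0,1] = -0.0346

step 1: x^-=[-3.0720, -2.0224]  P^-=[2.1745 -0.1879; -0.1879 0.4722]  S=[2.7100 0.2945; 0.2945 0.8393]  K=[0.7963 0.1963; -0.1687 0.5614]  nu=[0.5671, 6.3718]  x^+=[-1.3699, 1.4590]  P^+=[0.3316 -0.0383; -0.0383 0.1864]
step 2: x^-=[-1.7571, 1.6053]  P^-=[0.8940 -0.1192; -0.1192 0.2583]  S=[1.3890 0.0604; 0.0604 0.5691]  K=[0.6562 0.1450; -0.1447 0.4127]  nu=[6.0402, -2.3809]  x^+=[1.8615, -0.2513]  P^+=[0.2724 -0.0365; -0.0365 0.1395]
step 3: x^-=[2.3183, -0.5366]  P^-=[0.8027 -0.1035; -0.1035 0.2140]  S=[1.2886 0.0603; 0.0603 0.5266]  K=[0.6339 0.1424; -0.1341 0.3686]  nu=[-1.2063, -0.2293]  x^+=[1.5209, -0.4593]  P^+=[0.2633 -0.0346; -0.0346 0.1252]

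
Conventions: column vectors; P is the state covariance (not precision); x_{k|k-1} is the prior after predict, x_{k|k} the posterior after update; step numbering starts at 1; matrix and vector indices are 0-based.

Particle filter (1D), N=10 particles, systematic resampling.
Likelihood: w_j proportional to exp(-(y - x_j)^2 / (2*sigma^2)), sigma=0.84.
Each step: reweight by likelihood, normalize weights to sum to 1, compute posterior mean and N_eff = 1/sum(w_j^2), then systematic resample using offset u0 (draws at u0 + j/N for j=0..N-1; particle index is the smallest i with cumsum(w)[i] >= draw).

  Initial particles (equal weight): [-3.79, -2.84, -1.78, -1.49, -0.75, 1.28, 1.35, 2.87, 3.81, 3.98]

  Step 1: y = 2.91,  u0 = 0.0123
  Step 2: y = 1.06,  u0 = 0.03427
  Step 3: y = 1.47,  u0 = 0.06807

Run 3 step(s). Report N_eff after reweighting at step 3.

N_eff = 8.9036

step 1: w=[0.0000, 0.0000, 0.0000, 0.0000, 0.0000, 0.0651, 0.0763, 0.4274, 0.2410, 0.1901]  mean=3.0880  Neff=3.4844  idx=[5, 6, 7, 7, 7, 7, 8, 8, 9, 9]
step 2: w=[0.4174, 0.4070, 0.0424, 0.0424, 0.0424, 0.0424, 0.0020, 0.0020, 0.0010, 0.0010]  mean=1.5939  Neff=2.8817  idx=[0, 0, 0, 0, 1, 1, 1, 1, 2, 4]
step 3: w=[0.1166, 0.1166, 0.1166, 0.1166, 0.1184, 0.1184, 0.1184, 0.1184, 0.0298, 0.0298]  mean=1.4080  Neff=8.9036  idx=[0, 1, 2, 3, 4, 4, 5, 6, 7, 8]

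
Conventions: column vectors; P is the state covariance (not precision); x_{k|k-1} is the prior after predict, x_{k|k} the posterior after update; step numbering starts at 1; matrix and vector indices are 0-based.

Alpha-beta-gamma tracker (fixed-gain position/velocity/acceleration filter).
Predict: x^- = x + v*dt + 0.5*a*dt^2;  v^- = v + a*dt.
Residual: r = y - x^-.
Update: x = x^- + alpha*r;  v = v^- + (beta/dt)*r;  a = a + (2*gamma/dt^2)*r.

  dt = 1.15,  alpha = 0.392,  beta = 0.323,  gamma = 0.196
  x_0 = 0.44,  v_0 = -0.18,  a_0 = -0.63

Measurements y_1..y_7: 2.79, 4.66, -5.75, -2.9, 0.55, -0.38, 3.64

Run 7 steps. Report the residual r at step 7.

resid = 9.5885

step 1: x_pred=-0.1836  r=2.9736  x^+=0.9821  v^+=-0.0693  a^+=0.2514
step 2: x_pred=1.0686  r=3.5914  x^+=2.4764  v^+=1.2285  a^+=1.3159
step 3: x_pred=4.7594  r=-10.5094  x^+=0.6397  v^+=-0.2099  a^+=-1.7991
step 4: x_pred=-0.7914  r=-2.1086  x^+=-1.6180  v^+=-2.8712  a^+=-2.4241
step 5: x_pred=-6.5228  r=7.0728  x^+=-3.7503  v^+=-3.6724  a^+=-0.3277
step 6: x_pred=-8.1902  r=7.8102  x^+=-5.1286  v^+=-1.8556  a^+=1.9873
step 7: x_pred=-5.9485  r=9.5885  x^+=-2.1898  v^+=3.1229  a^+=4.8294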